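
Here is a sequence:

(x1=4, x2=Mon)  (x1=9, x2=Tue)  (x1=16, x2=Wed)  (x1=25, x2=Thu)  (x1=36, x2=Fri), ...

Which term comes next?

X1: perfect squares: 2², 3², 4², …; 4, 9, 16, 25, 36 → 49.
X2: runs through the weekdays Mon→Sun; Mon, Tue, Wed, Thu, Fri → Sat.
Putting it together: (x1=49, x2=Sat).

(x1=49, x2=Sat)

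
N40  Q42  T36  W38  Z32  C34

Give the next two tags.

Letter: N, Q, T, W, Z, C → F → I (letters move forward 3 places in the alphabet, wrapping Z→A).
For the second component, alternating steps +2, −6, +2, −6, …: 40, 42, 36, 38, 32, 34 → 28 → 30.
Putting the parts together: F28 and then I30.

F28, I30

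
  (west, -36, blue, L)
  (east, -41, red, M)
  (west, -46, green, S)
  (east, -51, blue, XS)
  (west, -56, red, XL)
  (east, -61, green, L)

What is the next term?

(west, -66, blue, M)

Direction: alternates west ↔ east, so west, east, west, east, west, east → west.
For the second entry, −5 each step: -36, -41, -46, -51, -56, -61 → -66.
Colour: blue, red, green, blue, red, green → blue (repeats blue → red → green).
Size — repeats L → M → S → XS → XL: L, M, S, XS, XL, L → M.
So the next term is (west, -66, blue, M).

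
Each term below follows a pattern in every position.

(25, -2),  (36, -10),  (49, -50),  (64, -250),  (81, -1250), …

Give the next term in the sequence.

(100, -6250)

For the first slot, perfect squares: 5², 6², 7², …: 25, 36, 49, 64, 81 → 100.
Second slot: ×5 each step; -2, -10, -50, -250, -1250 → -6250.
Combining the parts gives (100, -6250).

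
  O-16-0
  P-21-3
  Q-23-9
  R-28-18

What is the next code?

S-30-30

For the letter, letters move forward 1 place in the alphabet: O, P, Q, R → S.
For the second component, alternating steps +5, +2, +5, +2, …: 16, 21, 23, 28 → 30.
Third component: 0, 3, 9, 18 → 30 (differences are 3, 6, 9, … (increasing by 3 each time)).
Putting it together: S-30-30.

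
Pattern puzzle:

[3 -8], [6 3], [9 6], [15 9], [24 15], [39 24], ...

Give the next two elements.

[63 39], [102 63]

First entry: 3, 6, 9, 15, 24, 39 → 63 → 102 (each term is the sum of the two before it).
Second entry: -8, 3, 6, 9, 15, 24 → 39 → 63 (always the previous value of the first entry).
Putting the parts together: [63 39] and then [102 63].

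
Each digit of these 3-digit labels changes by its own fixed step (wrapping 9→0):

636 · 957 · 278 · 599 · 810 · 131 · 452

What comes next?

First digit: 6, 9, 2, 5, 8, 1, 4 → 7 (+3 each step, mod 10).
Second digit: +2 each step, mod 10; 3, 5, 7, 9, 1, 3, 5 → 7.
Third digit goes 6, 7, 8, 9, 0, 1, 2 → 3 (+1 each step, mod 10).
So the next label is 773.

773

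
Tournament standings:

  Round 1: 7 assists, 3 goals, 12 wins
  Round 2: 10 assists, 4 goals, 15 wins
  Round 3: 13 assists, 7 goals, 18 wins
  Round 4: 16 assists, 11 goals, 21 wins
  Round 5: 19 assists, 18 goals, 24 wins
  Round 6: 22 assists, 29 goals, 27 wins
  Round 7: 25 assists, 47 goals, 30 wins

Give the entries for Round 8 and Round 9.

For the assists, +3 each step: 7, 10, 13, 16, 19, 22, 25 → 28 → 31.
Goals: each term is the sum of the two before it, so 3, 4, 7, 11, 18, 29, 47 → 76 → 123.
Wins: always 5 more than the assists; 12, 15, 18, 21, 24, 27, 30 → 33 → 36.
Putting the parts together: 28 assists, 76 goals, 33 wins and then 31 assists, 123 goals, 36 wins.

28 assists, 76 goals, 33 wins; 31 assists, 123 goals, 36 wins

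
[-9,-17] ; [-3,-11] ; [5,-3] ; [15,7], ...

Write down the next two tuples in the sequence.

[27,19], [41,33]

For the first part, differences are 6, 8, 10, … (increasing by 2 each time): -9, -3, 5, 15 → 27 → 41.
Second part: -17, -11, -3, 7 → 19 → 33 (always 8 less than the first part).
So the next two tuples are [27,19] and [41,33].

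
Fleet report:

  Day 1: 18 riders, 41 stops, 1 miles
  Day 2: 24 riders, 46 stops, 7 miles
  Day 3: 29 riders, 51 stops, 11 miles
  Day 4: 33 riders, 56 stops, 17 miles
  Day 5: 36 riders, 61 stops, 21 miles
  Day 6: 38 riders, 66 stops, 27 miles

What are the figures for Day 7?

Riders: differences are 6, 5, 4, … (decreasing by 1 each time); 18, 24, 29, 33, 36, 38 → 39.
Stops: 41, 46, 51, 56, 61, 66 → 71 (+5 each step).
Miles goes 1, 7, 11, 17, 21, 27 → 31 (alternating steps +6, +4, +6, +4, …).
So the next record is 39 riders, 71 stops, 31 miles.

39 riders, 71 stops, 31 miles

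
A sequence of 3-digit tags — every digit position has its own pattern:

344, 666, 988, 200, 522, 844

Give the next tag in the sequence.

First digit: +3 each step, mod 10; 3, 6, 9, 2, 5, 8 → 1.
Second digit: +2 each step, mod 10, so 4, 6, 8, 0, 2, 4 → 6.
Third digit goes 4, 6, 8, 0, 2, 4 → 6 (+2 each step, mod 10).
Putting it together: 166.

166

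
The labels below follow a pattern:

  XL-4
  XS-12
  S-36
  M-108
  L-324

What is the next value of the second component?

Second component: 4, 12, 36, 108, 324 → 972 (×3 each step).

972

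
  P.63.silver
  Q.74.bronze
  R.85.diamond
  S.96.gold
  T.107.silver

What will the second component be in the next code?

Second component: +11 each step, so 63, 74, 85, 96, 107 → 118.

118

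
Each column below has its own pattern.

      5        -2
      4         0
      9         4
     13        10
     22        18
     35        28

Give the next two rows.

57  40; 92  54

For the first component, each term is the sum of the two before it: 5, 4, 9, 13, 22, 35 → 57 → 92.
Second component — differences are 2, 4, 6, … (increasing by 2 each time): -2, 0, 4, 10, 18, 28 → 40 → 54.
So the next two rows are 57  40 and 92  54.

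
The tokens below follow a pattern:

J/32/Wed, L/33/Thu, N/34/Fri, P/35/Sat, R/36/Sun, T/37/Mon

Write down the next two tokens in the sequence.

V/38/Tue then X/39/Wed

Letter: letters move forward 2 places in the alphabet; J, L, N, P, R, T → V → X.
Second component — +1 each step: 32, 33, 34, 35, 36, 37 → 38 → 39.
For the day, runs through the weekdays Mon→Sun: Wed, Thu, Fri, Sat, Sun, Mon → Tue → Wed.
So the next two tokens are V/38/Tue and X/39/Wed.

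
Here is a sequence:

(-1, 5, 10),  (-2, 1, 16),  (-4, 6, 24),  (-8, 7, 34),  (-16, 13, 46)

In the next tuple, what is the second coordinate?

First coordinate: ×2 each step; -1, -2, -4, -8, -16 → -32.
Second coordinate: each term is the sum of the two before it, so 5, 1, 6, 7, 13 → 20.
Third coordinate: differences are 6, 8, 10, … (increasing by 2 each time); 10, 16, 24, 34, 46 → 60.

20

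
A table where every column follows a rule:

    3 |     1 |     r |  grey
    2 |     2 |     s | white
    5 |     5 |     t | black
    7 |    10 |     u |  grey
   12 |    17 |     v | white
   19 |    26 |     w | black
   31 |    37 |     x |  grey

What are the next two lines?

First component goes 3, 2, 5, 7, 12, 19, 31 → 50 → 81 (each term is the sum of the two before it).
Second component: differences are 1, 3, 5, … (increasing by 2 each time); 1, 2, 5, 10, 17, 26, 37 → 50 → 65.
For the letter, letters move forward 1 place in the alphabet: r, s, t, u, v, w, x → y → z.
Shade — repeats grey → white → black: grey, white, black, grey, white, black, grey → white → black.
Putting the parts together: 50  50  y  white and then 81  65  z  black.

50  50  y  white; 81  65  z  black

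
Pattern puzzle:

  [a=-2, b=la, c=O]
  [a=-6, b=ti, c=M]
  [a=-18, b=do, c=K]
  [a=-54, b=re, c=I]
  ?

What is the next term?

A: ×3 each step; -2, -6, -18, -54 → -162.
B — runs through the solfège scale do→ti: la, ti, do, re → mi.
C: O, M, K, I → G (letters move back 2 places in the alphabet).
Putting it together: [a=-162, b=mi, c=G].

[a=-162, b=mi, c=G]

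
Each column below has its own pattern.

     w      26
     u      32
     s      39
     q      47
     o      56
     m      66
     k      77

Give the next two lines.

i  89; g  102

Letter: w, u, s, q, o, m, k → i → g (letters move back 2 places in the alphabet).
Second component goes 26, 32, 39, 47, 56, 66, 77 → 89 → 102 (differences are 6, 7, 8, … (increasing by 1 each time)).
So the next two lines are i  89 and g  102.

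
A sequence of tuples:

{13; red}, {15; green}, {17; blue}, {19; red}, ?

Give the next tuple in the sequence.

For the first entry, +2 each step: 13, 15, 17, 19 → 21.
For the colour, repeats red → green → blue: red, green, blue, red → green.
Putting it together: {21; green}.

{21; green}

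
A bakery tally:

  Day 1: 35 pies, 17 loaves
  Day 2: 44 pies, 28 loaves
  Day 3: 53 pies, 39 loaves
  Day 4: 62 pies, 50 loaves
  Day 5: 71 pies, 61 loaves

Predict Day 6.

80 pies, 72 loaves

Pies: +9 each step, so 35, 44, 53, 62, 71 → 80.
Loaves — +11 each step: 17, 28, 39, 50, 61 → 72.
So the next record is 80 pies, 72 loaves.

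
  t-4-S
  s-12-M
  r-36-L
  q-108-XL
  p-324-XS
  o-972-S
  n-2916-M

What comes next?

Letter: t, s, r, q, p, o, n → m (letters move back 1 place in the alphabet).
Second component: ×3 each step; 4, 12, 36, 108, 324, 972, 2916 → 8748.
For the size, repeats S → M → L → XL → XS: S, M, L, XL, XS, S, M → L.
So the next token is m-8748-L.

m-8748-L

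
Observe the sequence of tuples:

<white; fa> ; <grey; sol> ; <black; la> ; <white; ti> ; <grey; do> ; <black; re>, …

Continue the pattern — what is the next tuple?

<white; mi>

Shade: repeats white → grey → black; white, grey, black, white, grey, black → white.
Note: runs through the solfège scale do→ti; fa, sol, la, ti, do, re → mi.
Combining the parts gives <white; mi>.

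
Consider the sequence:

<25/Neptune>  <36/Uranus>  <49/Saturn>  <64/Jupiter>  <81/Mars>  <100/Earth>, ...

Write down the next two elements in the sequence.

<121/Venus>, <144/Mercury>

For the first coordinate, perfect squares: 5², 6², 7², …: 25, 36, 49, 64, 81, 100 → 121 → 144.
Planet goes Neptune, Uranus, Saturn, Jupiter, Mars, Earth → Venus → Mercury (runs backward through the planets Mercury→Neptune).
So the next two elements are <121/Venus> and <144/Mercury>.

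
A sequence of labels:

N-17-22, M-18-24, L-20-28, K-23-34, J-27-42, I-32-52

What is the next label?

H-38-64

For the letter, letters move back 1 place in the alphabet: N, M, L, K, J, I → H.
For the second component, differences are 1, 2, 3, … (increasing by 1 each time): 17, 18, 20, 23, 27, 32 → 38.
Third component goes 22, 24, 28, 34, 42, 52 → 64 (differences are 2, 4, 6, … (increasing by 2 each time)).
Putting it together: H-38-64.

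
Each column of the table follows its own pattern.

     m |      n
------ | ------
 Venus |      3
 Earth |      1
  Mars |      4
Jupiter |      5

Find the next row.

For the column m, runs through the planets Mercury→Neptune: Venus, Earth, Mars, Jupiter → Saturn.
Column n — each term is the sum of the two before it: 3, 1, 4, 5 → 9.
Putting it together: Saturn  9.

Saturn  9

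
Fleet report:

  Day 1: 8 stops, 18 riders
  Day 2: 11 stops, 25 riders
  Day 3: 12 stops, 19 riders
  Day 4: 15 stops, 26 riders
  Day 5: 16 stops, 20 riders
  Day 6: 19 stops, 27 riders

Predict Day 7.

Stops — alternating steps +3, +1, +3, +1, …: 8, 11, 12, 15, 16, 19 → 20.
Riders: 18, 25, 19, 26, 20, 27 → 21 (alternating steps +7, −6, +7, −6, …).
So the next line is 20 stops, 21 riders.

20 stops, 21 riders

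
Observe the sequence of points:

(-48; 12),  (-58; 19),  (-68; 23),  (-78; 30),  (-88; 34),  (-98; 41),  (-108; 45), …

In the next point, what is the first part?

-118

For the first part, −10 each step: -48, -58, -68, -78, -88, -98, -108 → -118.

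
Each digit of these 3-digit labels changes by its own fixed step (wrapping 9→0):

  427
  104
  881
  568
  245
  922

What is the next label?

For the first digit, −3 each step, mod 10: 4, 1, 8, 5, 2, 9 → 6.
Second digit: −2 each step, mod 10, so 2, 0, 8, 6, 4, 2 → 0.
Third digit goes 7, 4, 1, 8, 5, 2 → 9 (−3 each step, mod 10).
Combining the parts gives 609.

609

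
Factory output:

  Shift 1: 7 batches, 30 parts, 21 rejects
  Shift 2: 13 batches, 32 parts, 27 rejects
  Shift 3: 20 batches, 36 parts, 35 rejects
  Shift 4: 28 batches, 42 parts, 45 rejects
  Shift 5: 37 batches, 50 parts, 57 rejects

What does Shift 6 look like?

47 batches, 60 parts, 71 rejects

Batches: differences are 6, 7, 8, … (increasing by 1 each time); 7, 13, 20, 28, 37 → 47.
Parts: differences are 2, 4, 6, … (increasing by 2 each time), so 30, 32, 36, 42, 50 → 60.
For the rejects, differences are 6, 8, 10, … (increasing by 2 each time): 21, 27, 35, 45, 57 → 71.
Combining the parts gives 47 batches, 60 parts, 71 rejects.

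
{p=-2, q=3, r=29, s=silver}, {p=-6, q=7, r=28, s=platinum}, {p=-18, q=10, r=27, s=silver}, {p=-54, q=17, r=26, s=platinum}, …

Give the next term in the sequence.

{p=-162, q=27, r=25, s=silver}

P — ×3 each step: -2, -6, -18, -54 → -162.
Q: 3, 7, 10, 17 → 27 (each term is the sum of the two before it).
R goes 29, 28, 27, 26 → 25 (−1 each step).
S: alternates silver ↔ platinum, so silver, platinum, silver, platinum → silver.
So the next term is {p=-162, q=27, r=25, s=silver}.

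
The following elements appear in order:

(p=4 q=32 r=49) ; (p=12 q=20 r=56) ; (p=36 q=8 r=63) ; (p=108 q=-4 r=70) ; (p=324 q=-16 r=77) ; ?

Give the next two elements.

(p=972 q=-28 r=84), (p=2916 q=-40 r=91)

P goes 4, 12, 36, 108, 324 → 972 → 2916 (×3 each step).
For the q, −12 each step: 32, 20, 8, -4, -16 → -28 → -40.
R — +7 each step: 49, 56, 63, 70, 77 → 84 → 91.
So the next two elements are (p=972 q=-28 r=84) and (p=2916 q=-40 r=91).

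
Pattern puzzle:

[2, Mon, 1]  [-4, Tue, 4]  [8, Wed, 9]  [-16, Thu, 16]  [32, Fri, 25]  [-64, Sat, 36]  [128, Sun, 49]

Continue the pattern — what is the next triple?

[-256, Mon, 64]

First part: 2, -4, 8, -16, 32, -64, 128 → -256 (×(-2) each step).
Day: runs through the weekdays Mon→Sun, so Mon, Tue, Wed, Thu, Fri, Sat, Sun → Mon.
Third part — perfect squares: 1², 2², 3², …: 1, 4, 9, 16, 25, 36, 49 → 64.
Combining the parts gives [-256, Mon, 64].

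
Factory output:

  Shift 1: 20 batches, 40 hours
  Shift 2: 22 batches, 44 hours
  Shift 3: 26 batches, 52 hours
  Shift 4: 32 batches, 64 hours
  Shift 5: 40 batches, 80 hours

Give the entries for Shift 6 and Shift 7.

50 batches, 100 hours; 62 batches, 124 hours

Batches — differences are 2, 4, 6, … (increasing by 2 each time): 20, 22, 26, 32, 40 → 50 → 62.
Hours — always 2 × the batches: 40, 44, 52, 64, 80 → 100 → 124.
So the next two rows are 50 batches, 100 hours and 62 batches, 124 hours.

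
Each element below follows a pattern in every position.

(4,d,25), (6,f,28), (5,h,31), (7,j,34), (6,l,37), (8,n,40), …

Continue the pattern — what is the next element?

For the first value, alternating steps +2, −1, +2, −1, …: 4, 6, 5, 7, 6, 8 → 7.
For the letter, letters move forward 2 places in the alphabet: d, f, h, j, l, n → p.
Third value: +3 each step, so 25, 28, 31, 34, 37, 40 → 43.
Putting it together: (7,p,43).

(7,p,43)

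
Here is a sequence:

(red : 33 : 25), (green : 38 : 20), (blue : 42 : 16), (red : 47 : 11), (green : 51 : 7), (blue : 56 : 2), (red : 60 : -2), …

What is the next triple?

(green : 65 : -7)

Colour — repeats red → green → blue: red, green, blue, red, green, blue, red → green.
Second entry: alternating steps +5, +4, +5, +4, …, so 33, 38, 42, 47, 51, 56, 60 → 65.
Third entry goes 25, 20, 16, 11, 7, 2, -2 → -7 (together with the second entry always sums to 58).
So the next triple is (green : 65 : -7).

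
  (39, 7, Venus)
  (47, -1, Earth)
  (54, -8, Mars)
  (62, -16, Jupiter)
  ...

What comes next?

First entry — alternating steps +8, +7, +8, +7, …: 39, 47, 54, 62 → 69.
Second entry — together with the first entry always sums to 46: 7, -1, -8, -16 → -23.
Planet — runs through the planets Mercury→Neptune: Venus, Earth, Mars, Jupiter → Saturn.
Putting it together: (69, -23, Saturn).

(69, -23, Saturn)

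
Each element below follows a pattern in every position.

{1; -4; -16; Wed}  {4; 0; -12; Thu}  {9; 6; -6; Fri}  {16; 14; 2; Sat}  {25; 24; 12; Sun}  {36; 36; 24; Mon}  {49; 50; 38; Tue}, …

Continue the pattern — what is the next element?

{64; 66; 54; Wed}

First slot: perfect squares: 1², 2², 3², …, so 1, 4, 9, 16, 25, 36, 49 → 64.
Second slot: -4, 0, 6, 14, 24, 36, 50 → 66 (differences are 4, 6, 8, … (increasing by 2 each time)).
Third slot: always 12 less than the second slot, so -16, -12, -6, 2, 12, 24, 38 → 54.
Day: runs through the weekdays Mon→Sun, so Wed, Thu, Fri, Sat, Sun, Mon, Tue → Wed.
So the next element is {64; 66; 54; Wed}.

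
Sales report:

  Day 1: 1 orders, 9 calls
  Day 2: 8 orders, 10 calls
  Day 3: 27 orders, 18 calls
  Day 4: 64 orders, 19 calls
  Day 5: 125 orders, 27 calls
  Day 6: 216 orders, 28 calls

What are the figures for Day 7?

343 orders, 36 calls

For the orders, perfect cubes: 1³, 2³, 3³, …: 1, 8, 27, 64, 125, 216 → 343.
Calls — alternating steps +1, +8, +1, +8, …: 9, 10, 18, 19, 27, 28 → 36.
So the next row is 343 orders, 36 calls.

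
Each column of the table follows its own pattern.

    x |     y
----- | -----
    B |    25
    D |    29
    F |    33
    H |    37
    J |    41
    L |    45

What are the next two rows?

Column x: letters move forward 2 places in the alphabet, so B, D, F, H, J, L → N → P.
Column y goes 25, 29, 33, 37, 41, 45 → 49 → 53 (+4 each step).
Putting the parts together: N  49 and then P  53.

N  49; P  53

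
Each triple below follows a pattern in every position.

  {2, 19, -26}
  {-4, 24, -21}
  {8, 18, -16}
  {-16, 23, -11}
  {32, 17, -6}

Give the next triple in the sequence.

First value — ×(-2) each step: 2, -4, 8, -16, 32 → -64.
Second value — alternating steps +5, −6, +5, −6, …: 19, 24, 18, 23, 17 → 22.
Third value: +5 each step; -26, -21, -16, -11, -6 → -1.
So the next triple is {-64, 22, -1}.

{-64, 22, -1}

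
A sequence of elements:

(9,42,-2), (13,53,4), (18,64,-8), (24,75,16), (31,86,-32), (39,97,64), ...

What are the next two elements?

First coordinate — differences are 4, 5, 6, … (increasing by 1 each time): 9, 13, 18, 24, 31, 39 → 48 → 58.
Second coordinate — +11 each step: 42, 53, 64, 75, 86, 97 → 108 → 119.
For the third coordinate, ×(-2) each step: -2, 4, -8, 16, -32, 64 → -128 → 256.
Putting the parts together: (48,108,-128) and then (58,119,256).

(48,108,-128), (58,119,256)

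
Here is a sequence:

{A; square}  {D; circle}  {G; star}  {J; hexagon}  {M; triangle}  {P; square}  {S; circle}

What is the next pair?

Letter: letters move forward 3 places in the alphabet; A, D, G, J, M, P, S → V.
Shape: repeats square → circle → star → hexagon → triangle; square, circle, star, hexagon, triangle, square, circle → star.
Combining the parts gives {V; star}.

{V; star}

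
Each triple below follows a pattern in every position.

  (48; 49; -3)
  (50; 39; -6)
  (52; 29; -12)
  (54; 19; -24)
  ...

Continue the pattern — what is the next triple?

(56; 9; -48)

First value: 48, 50, 52, 54 → 56 (+2 each step).
Second value: 49, 39, 29, 19 → 9 (−10 each step).
Third value: ×2 each step, so -3, -6, -12, -24 → -48.
Combining the parts gives (56; 9; -48).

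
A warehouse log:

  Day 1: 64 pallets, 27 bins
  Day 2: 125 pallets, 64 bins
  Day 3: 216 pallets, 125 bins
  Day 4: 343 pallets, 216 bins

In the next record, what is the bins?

For the pallets, perfect cubes: 4³, 5³, 6³, …: 64, 125, 216, 343 → 512.
Bins: perfect cubes: 3³, 4³, 5³, …; 27, 64, 125, 216 → 343.

343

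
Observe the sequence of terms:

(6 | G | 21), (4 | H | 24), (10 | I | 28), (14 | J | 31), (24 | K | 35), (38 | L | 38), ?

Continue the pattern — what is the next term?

(62 | M | 42)

For the first part, each term is the sum of the two before it: 6, 4, 10, 14, 24, 38 → 62.
Letter goes G, H, I, J, K, L → M (letters move forward 1 place in the alphabet).
Third part goes 21, 24, 28, 31, 35, 38 → 42 (alternating steps +3, +4, +3, +4, …).
So the next term is (62 | M | 42).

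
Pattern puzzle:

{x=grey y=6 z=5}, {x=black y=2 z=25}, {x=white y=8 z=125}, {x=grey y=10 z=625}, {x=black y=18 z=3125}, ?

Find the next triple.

{x=white y=28 z=15625}

X: repeats grey → black → white; grey, black, white, grey, black → white.
For the y, each term is the sum of the two before it: 6, 2, 8, 10, 18 → 28.
Z: ×5 each step, so 5, 25, 125, 625, 3125 → 15625.
Putting it together: {x=white y=28 z=15625}.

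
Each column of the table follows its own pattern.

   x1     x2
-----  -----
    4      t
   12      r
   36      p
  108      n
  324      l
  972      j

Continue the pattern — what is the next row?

2916  h

Column x1 — ×3 each step: 4, 12, 36, 108, 324, 972 → 2916.
Column x2 goes t, r, p, n, l, j → h (letters move back 2 places in the alphabet).
So the next row is 2916  h.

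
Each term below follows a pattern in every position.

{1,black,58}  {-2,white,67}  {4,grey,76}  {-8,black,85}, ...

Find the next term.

{16,white,94}

First slot: ×(-2) each step; 1, -2, 4, -8 → 16.
Shade: repeats black → white → grey, so black, white, grey, black → white.
Third slot: +9 each step, so 58, 67, 76, 85 → 94.
Putting it together: {16,white,94}.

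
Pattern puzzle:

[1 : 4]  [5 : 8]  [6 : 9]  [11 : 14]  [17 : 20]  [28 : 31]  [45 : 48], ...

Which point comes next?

[73 : 76]

First component: 1, 5, 6, 11, 17, 28, 45 → 73 (each term is the sum of the two before it).
Second component: always 3 more than the first component, so 4, 8, 9, 14, 20, 31, 48 → 76.
Putting it together: [73 : 76].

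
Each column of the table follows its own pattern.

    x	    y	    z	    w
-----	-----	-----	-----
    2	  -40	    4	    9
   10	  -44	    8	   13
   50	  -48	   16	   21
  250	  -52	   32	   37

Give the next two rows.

1250  -56  64  69; 6250  -60  128  133

Column x goes 2, 10, 50, 250 → 1250 → 6250 (×5 each step).
Column y: −4 each step; -40, -44, -48, -52 → -56 → -60.
Column z goes 4, 8, 16, 32 → 64 → 128 (×2 each step).
Column w goes 9, 13, 21, 37 → 69 → 133 (always 5 more than the column z).
So the next two rows are 1250  -56  64  69 and 6250  -60  128  133.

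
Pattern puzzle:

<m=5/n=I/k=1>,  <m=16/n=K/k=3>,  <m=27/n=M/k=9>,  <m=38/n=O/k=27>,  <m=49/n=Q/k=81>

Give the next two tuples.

M: 5, 16, 27, 38, 49 → 60 → 71 (+11 each step).
N goes I, K, M, O, Q → S → U (letters move forward 2 places in the alphabet).
For the k, ×3 each step: 1, 3, 9, 27, 81 → 243 → 729.
Putting the parts together: <m=60/n=S/k=243> and then <m=71/n=U/k=729>.

<m=60/n=S/k=243>, <m=71/n=U/k=729>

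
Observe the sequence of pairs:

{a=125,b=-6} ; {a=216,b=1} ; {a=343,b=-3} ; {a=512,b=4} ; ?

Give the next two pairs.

A: perfect cubes: 5³, 6³, 7³, …; 125, 216, 343, 512 → 729 → 1000.
B — alternating steps +7, −4, +7, −4, …: -6, 1, -3, 4 → 0 → 7.
So the next two pairs are {a=729,b=0} and {a=1000,b=7}.

{a=729,b=0}, {a=1000,b=7}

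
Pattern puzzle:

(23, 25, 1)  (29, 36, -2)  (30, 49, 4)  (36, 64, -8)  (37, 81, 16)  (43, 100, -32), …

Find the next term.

(44, 121, 64)

First slot — alternating steps +6, +1, +6, +1, …: 23, 29, 30, 36, 37, 43 → 44.
Second slot — perfect squares: 5², 6², 7², …: 25, 36, 49, 64, 81, 100 → 121.
Third slot — ×(-2) each step: 1, -2, 4, -8, 16, -32 → 64.
So the next term is (44, 121, 64).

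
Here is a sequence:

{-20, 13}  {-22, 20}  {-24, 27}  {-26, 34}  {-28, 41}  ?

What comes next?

First entry goes -20, -22, -24, -26, -28 → -30 (−2 each step).
Second entry: +7 each step; 13, 20, 27, 34, 41 → 48.
So the next point is {-30, 48}.

{-30, 48}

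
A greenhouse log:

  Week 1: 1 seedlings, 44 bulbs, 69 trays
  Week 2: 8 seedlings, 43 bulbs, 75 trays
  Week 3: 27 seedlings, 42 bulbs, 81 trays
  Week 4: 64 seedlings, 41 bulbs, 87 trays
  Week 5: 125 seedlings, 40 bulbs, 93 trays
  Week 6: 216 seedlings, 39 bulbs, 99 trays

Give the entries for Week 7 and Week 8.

Seedlings — perfect cubes: 1³, 2³, 3³, …: 1, 8, 27, 64, 125, 216 → 343 → 512.
Bulbs — −1 each step: 44, 43, 42, 41, 40, 39 → 38 → 37.
Trays: +6 each step, so 69, 75, 81, 87, 93, 99 → 105 → 111.
So the next two lines are 343 seedlings, 38 bulbs, 105 trays and 512 seedlings, 37 bulbs, 111 trays.

343 seedlings, 38 bulbs, 105 trays; 512 seedlings, 37 bulbs, 111 trays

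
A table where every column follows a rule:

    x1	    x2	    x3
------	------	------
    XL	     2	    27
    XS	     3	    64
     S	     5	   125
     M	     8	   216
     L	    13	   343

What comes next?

Column x1 goes XL, XS, S, M, L → XL (runs through clothing sizes XS→XL).
Column x2 goes 2, 3, 5, 8, 13 → 21 (each term is the sum of the two before it).
Column x3: 27, 64, 125, 216, 343 → 512 (perfect cubes: 3³, 4³, 5³, …).
So the next row is XL  21  512.

XL  21  512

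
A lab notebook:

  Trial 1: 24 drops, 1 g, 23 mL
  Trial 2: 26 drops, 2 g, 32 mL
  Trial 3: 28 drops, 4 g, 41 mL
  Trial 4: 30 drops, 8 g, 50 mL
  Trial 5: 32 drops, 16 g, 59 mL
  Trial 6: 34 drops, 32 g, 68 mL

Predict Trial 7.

36 drops, 64 g, 77 mL

Drops: +2 each step, so 24, 26, 28, 30, 32, 34 → 36.
G — ×2 each step: 1, 2, 4, 8, 16, 32 → 64.
For the mL, +9 each step: 23, 32, 41, 50, 59, 68 → 77.
Combining the parts gives 36 drops, 64 g, 77 mL.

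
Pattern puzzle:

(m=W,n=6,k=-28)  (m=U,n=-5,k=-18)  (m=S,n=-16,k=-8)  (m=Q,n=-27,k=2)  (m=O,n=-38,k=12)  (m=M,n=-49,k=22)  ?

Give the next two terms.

(m=K,n=-60,k=32), (m=I,n=-71,k=42)

M: letters move back 2 places in the alphabet; W, U, S, Q, O, M → K → I.
For the n, −11 each step: 6, -5, -16, -27, -38, -49 → -60 → -71.
K goes -28, -18, -8, 2, 12, 22 → 32 → 42 (+10 each step).
So the next two terms are (m=K,n=-60,k=32) and (m=I,n=-71,k=42).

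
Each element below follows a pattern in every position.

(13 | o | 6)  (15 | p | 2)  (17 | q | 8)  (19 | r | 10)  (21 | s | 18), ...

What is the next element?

(23 | t | 28)

First entry: +2 each step; 13, 15, 17, 19, 21 → 23.
Letter goes o, p, q, r, s → t (letters move forward 1 place in the alphabet).
For the third entry, each term is the sum of the two before it: 6, 2, 8, 10, 18 → 28.
So the next element is (23 | t | 28).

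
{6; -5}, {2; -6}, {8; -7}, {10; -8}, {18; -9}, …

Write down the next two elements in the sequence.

For the first component, each term is the sum of the two before it: 6, 2, 8, 10, 18 → 28 → 46.
Second component — −1 each step: -5, -6, -7, -8, -9 → -10 → -11.
Putting the parts together: {28; -10} and then {46; -11}.

{28; -10}, {46; -11}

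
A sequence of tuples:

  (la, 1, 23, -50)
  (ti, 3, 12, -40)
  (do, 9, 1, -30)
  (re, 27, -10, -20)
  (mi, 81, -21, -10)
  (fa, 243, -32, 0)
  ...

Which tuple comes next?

Note: runs through the solfège scale do→ti; la, ti, do, re, mi, fa → sol.
For the second value, ×3 each step: 1, 3, 9, 27, 81, 243 → 729.
For the third value, −11 each step: 23, 12, 1, -10, -21, -32 → -43.
Fourth value — +10 each step: -50, -40, -30, -20, -10, 0 → 10.
Combining the parts gives (sol, 729, -43, 10).

(sol, 729, -43, 10)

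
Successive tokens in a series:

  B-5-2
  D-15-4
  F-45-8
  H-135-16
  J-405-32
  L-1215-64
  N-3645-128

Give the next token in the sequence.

Letter: letters move forward 2 places in the alphabet, so B, D, F, H, J, L, N → P.
Second component goes 5, 15, 45, 135, 405, 1215, 3645 → 10935 (×3 each step).
Third component — ×2 each step: 2, 4, 8, 16, 32, 64, 128 → 256.
So the next token is P-10935-256.

P-10935-256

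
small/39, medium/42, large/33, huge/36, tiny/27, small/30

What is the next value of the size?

Size: repeats small → medium → large → huge → tiny; small, medium, large, huge, tiny, small → medium.

medium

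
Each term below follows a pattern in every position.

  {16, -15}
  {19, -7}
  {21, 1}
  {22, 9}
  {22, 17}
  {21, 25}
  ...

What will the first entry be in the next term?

19

First entry: 16, 19, 21, 22, 22, 21 → 19 (differences are 3, 2, 1, … (decreasing by 1 each time)).
Second entry: -15, -7, 1, 9, 17, 25 → 33 (+8 each step).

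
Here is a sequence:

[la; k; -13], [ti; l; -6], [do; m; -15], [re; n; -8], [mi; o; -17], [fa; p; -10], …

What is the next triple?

[sol; q; -19]

Note — runs through the solfège scale do→ti: la, ti, do, re, mi, fa → sol.
Letter: letters move forward 1 place in the alphabet, so k, l, m, n, o, p → q.
Third coordinate: -13, -6, -15, -8, -17, -10 → -19 (alternating steps +7, −9, +7, −9, …).
Putting it together: [sol; q; -19].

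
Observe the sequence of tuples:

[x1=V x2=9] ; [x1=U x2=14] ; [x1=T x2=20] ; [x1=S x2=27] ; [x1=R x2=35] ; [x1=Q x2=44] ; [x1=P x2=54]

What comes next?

[x1=O x2=65]

X1: V, U, T, S, R, Q, P → O (letters move back 1 place in the alphabet).
X2: differences are 5, 6, 7, … (increasing by 1 each time); 9, 14, 20, 27, 35, 44, 54 → 65.
Putting it together: [x1=O x2=65].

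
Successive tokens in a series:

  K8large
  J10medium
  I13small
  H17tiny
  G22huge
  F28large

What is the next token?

Letter: letters move back 1 place in the alphabet, so K, J, I, H, G, F → E.
Second component: 8, 10, 13, 17, 22, 28 → 35 (differences are 2, 3, 4, … (increasing by 1 each time)).
Size: repeats large → medium → small → tiny → huge; large, medium, small, tiny, huge, large → medium.
Putting it together: E35medium.

E35medium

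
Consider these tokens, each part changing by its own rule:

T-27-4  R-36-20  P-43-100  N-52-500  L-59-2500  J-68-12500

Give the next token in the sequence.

H-75-62500

Letter: letters move back 2 places in the alphabet, so T, R, P, N, L, J → H.
Second component: 27, 36, 43, 52, 59, 68 → 75 (alternating steps +9, +7, +9, +7, …).
Third component: 4, 20, 100, 500, 2500, 12500 → 62500 (×5 each step).
Putting it together: H-75-62500.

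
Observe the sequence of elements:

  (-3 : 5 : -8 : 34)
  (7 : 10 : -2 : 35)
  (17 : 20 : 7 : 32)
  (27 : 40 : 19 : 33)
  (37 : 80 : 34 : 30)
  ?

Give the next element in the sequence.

(47 : 160 : 52 : 31)

First slot: +10 each step; -3, 7, 17, 27, 37 → 47.
For the second slot, ×2 each step: 5, 10, 20, 40, 80 → 160.
For the third slot, differences are 6, 9, 12, … (increasing by 3 each time): -8, -2, 7, 19, 34 → 52.
Fourth slot: alternating steps +1, −3, +1, −3, …, so 34, 35, 32, 33, 30 → 31.
So the next element is (47 : 160 : 52 : 31).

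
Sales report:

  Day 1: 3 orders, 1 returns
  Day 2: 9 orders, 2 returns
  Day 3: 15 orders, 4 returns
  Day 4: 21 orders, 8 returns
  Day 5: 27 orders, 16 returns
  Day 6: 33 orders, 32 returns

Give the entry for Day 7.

Orders goes 3, 9, 15, 21, 27, 33 → 39 (+6 each step).
Returns: ×2 each step; 1, 2, 4, 8, 16, 32 → 64.
So the next record is 39 orders, 64 returns.

39 orders, 64 returns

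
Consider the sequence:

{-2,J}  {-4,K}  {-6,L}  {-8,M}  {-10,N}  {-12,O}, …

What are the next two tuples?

First slot: -2, -4, -6, -8, -10, -12 → -14 → -16 (−2 each step).
Letter: letters move forward 1 place in the alphabet; J, K, L, M, N, O → P → Q.
So the next two tuples are {-14,P} and {-16,Q}.

{-14,P}, {-16,Q}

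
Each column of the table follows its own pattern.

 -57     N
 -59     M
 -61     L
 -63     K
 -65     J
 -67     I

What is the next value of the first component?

First component goes -57, -59, -61, -63, -65, -67 → -69 (−2 each step).
Letter — letters move back 1 place in the alphabet: N, M, L, K, J, I → H.

-69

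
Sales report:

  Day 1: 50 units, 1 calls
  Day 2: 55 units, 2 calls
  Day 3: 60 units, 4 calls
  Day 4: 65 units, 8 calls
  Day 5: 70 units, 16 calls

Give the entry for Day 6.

Units: +5 each step, so 50, 55, 60, 65, 70 → 75.
Calls goes 1, 2, 4, 8, 16 → 32 (×2 each step).
So the next row is 75 units, 32 calls.

75 units, 32 calls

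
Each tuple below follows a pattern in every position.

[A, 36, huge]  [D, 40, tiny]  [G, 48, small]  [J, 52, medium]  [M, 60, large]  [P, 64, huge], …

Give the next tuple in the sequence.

Letter: A, D, G, J, M, P → S (letters move forward 3 places in the alphabet).
Second coordinate: alternating steps +4, +8, +4, +8, …, so 36, 40, 48, 52, 60, 64 → 72.
Size — repeats huge → tiny → small → medium → large: huge, tiny, small, medium, large, huge → tiny.
Combining the parts gives [S, 72, tiny].

[S, 72, tiny]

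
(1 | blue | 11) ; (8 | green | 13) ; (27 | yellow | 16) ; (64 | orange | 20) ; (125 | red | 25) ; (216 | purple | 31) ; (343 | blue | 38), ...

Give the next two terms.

First component: perfect cubes: 1³, 2³, 3³, …; 1, 8, 27, 64, 125, 216, 343 → 512 → 729.
Colour: repeats blue → green → yellow → orange → red → purple; blue, green, yellow, orange, red, purple, blue → green → yellow.
Third component: differences are 2, 3, 4, … (increasing by 1 each time), so 11, 13, 16, 20, 25, 31, 38 → 46 → 55.
Putting the parts together: (512 | green | 46) and then (729 | yellow | 55).

(512 | green | 46), (729 | yellow | 55)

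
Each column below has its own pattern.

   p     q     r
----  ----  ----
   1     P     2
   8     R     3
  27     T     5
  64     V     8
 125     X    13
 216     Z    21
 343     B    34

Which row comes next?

512  D  55

Column p: perfect cubes: 1³, 2³, 3³, …, so 1, 8, 27, 64, 125, 216, 343 → 512.
Column q — letters move forward 2 places in the alphabet, wrapping Z→A: P, R, T, V, X, Z, B → D.
For the column r, each term is the sum of the two before it: 2, 3, 5, 8, 13, 21, 34 → 55.
Putting it together: 512  D  55.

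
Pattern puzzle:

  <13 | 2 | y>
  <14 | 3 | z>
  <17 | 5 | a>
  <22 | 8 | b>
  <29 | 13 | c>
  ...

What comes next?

<38 | 21 | d>

For the first coordinate, differences are 1, 3, 5, … (increasing by 2 each time): 13, 14, 17, 22, 29 → 38.
Second coordinate — each term is the sum of the two before it: 2, 3, 5, 8, 13 → 21.
Letter: letters move forward 1 place in the alphabet, wrapping Z→A, so y, z, a, b, c → d.
Combining the parts gives <38 | 21 | d>.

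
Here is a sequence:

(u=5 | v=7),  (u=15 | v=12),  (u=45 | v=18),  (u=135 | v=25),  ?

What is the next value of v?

33

U: ×3 each step, so 5, 15, 45, 135 → 405.
V: 7, 12, 18, 25 → 33 (differences are 5, 6, 7, … (increasing by 1 each time)).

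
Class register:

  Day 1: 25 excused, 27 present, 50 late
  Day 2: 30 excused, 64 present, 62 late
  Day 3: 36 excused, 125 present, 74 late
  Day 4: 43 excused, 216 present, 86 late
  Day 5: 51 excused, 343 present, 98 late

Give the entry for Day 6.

Excused: differences are 5, 6, 7, … (increasing by 1 each time), so 25, 30, 36, 43, 51 → 60.
Present: perfect cubes: 3³, 4³, 5³, …; 27, 64, 125, 216, 343 → 512.
Late goes 50, 62, 74, 86, 98 → 110 (+12 each step).
Putting it together: 60 excused, 512 present, 110 late.

60 excused, 512 present, 110 late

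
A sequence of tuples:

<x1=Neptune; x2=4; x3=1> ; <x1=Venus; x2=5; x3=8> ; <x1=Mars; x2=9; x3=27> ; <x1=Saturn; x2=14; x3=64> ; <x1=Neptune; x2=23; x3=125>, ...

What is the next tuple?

For the x1, repeats Neptune → Venus → Mars → Saturn: Neptune, Venus, Mars, Saturn, Neptune → Venus.
X2 goes 4, 5, 9, 14, 23 → 37 (each term is the sum of the two before it).
X3: perfect cubes: 1³, 2³, 3³, …, so 1, 8, 27, 64, 125 → 216.
Putting it together: <x1=Venus; x2=37; x3=216>.

<x1=Venus; x2=37; x3=216>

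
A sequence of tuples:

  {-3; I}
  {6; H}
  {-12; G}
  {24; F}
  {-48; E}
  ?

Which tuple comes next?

{96; D}

First component — ×(-2) each step: -3, 6, -12, 24, -48 → 96.
For the letter, letters move back 1 place in the alphabet: I, H, G, F, E → D.
So the next tuple is {96; D}.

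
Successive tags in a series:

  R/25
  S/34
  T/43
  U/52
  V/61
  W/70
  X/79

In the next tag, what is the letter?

Y

Letter: R, S, T, U, V, W, X → Y (letters move forward 1 place in the alphabet).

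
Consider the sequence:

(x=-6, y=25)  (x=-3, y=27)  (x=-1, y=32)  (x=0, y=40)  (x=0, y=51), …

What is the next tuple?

(x=-1, y=65)

X: differences are 3, 2, 1, … (decreasing by 1 each time); -6, -3, -1, 0, 0 → -1.
For the y, differences are 2, 5, 8, … (increasing by 3 each time): 25, 27, 32, 40, 51 → 65.
So the next tuple is (x=-1, y=65).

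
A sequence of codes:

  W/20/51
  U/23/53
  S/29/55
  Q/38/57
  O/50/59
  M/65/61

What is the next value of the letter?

K

Letter: W, U, S, Q, O, M → K (letters move back 2 places in the alphabet).
Second component: 20, 23, 29, 38, 50, 65 → 83 (differences are 3, 6, 9, … (increasing by 3 each time)).
Third component: 51, 53, 55, 57, 59, 61 → 63 (+2 each step).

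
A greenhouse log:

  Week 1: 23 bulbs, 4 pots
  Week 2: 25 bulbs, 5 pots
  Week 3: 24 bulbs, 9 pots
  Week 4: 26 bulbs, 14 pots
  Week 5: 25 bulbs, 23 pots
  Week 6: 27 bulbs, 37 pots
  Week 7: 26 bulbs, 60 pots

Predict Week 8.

28 bulbs, 97 pots

Bulbs goes 23, 25, 24, 26, 25, 27, 26 → 28 (alternating steps +2, −1, +2, −1, …).
For the pots, each term is the sum of the two before it: 4, 5, 9, 14, 23, 37, 60 → 97.
So the next record is 28 bulbs, 97 pots.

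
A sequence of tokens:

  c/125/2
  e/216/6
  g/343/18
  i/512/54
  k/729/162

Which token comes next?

m/1000/486

Letter: letters move forward 2 places in the alphabet; c, e, g, i, k → m.
For the second component, perfect cubes: 5³, 6³, 7³, …: 125, 216, 343, 512, 729 → 1000.
For the third component, ×3 each step: 2, 6, 18, 54, 162 → 486.
Putting it together: m/1000/486.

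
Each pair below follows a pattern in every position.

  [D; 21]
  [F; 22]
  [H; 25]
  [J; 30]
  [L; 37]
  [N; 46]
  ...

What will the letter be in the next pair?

P

Letter: letters move forward 2 places in the alphabet, so D, F, H, J, L, N → P.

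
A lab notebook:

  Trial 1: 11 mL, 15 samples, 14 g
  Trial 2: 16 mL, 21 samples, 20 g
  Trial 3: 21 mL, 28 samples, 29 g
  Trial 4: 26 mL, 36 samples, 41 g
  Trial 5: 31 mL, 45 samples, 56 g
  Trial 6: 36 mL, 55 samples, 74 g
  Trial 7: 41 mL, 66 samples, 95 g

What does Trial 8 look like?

46 mL, 78 samples, 119 g

For the mL, +5 each step: 11, 16, 21, 26, 31, 36, 41 → 46.
Samples: differences are 6, 7, 8, … (increasing by 1 each time); 15, 21, 28, 36, 45, 55, 66 → 78.
G: 14, 20, 29, 41, 56, 74, 95 → 119 (differences are 6, 9, 12, … (increasing by 3 each time)).
Putting it together: 46 mL, 78 samples, 119 g.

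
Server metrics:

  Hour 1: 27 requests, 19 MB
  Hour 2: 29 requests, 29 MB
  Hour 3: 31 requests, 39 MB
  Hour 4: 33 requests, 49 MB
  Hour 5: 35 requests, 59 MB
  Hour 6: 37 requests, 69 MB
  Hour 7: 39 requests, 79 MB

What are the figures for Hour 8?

For the requests, +2 each step: 27, 29, 31, 33, 35, 37, 39 → 41.
For the MB, +10 each step: 19, 29, 39, 49, 59, 69, 79 → 89.
So the next record is 41 requests, 89 MB.

41 requests, 89 MB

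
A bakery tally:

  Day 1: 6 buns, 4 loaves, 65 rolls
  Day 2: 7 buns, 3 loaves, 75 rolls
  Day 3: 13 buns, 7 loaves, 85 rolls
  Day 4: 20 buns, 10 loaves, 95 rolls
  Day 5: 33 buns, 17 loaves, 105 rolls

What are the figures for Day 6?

53 buns, 27 loaves, 115 rolls

Buns: 6, 7, 13, 20, 33 → 53 (each term is the sum of the two before it).
Loaves — each term is the sum of the two before it: 4, 3, 7, 10, 17 → 27.
Rolls goes 65, 75, 85, 95, 105 → 115 (+10 each step).
So the next row is 53 buns, 27 loaves, 115 rolls.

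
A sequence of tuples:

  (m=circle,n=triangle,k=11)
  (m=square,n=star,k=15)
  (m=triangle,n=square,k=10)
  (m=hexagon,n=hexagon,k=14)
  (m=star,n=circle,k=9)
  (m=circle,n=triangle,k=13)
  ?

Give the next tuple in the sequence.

(m=square,n=star,k=8)

M: repeats circle → square → triangle → hexagon → star, so circle, square, triangle, hexagon, star, circle → square.
N: triangle, star, square, hexagon, circle, triangle → star (repeats triangle → star → square → hexagon → circle).
K: alternating steps +4, −5, +4, −5, …, so 11, 15, 10, 14, 9, 13 → 8.
Combining the parts gives (m=square,n=star,k=8).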